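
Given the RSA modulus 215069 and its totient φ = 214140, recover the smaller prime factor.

431

φ(n) = (p−1)(q−1) = n − (p+q) + 1, so p + q = 215069 − 214140 + 1 = 930.
p and q are the roots of t² − 930t + 215069 = 0.
Discriminant: 930² − 4·215069 = 864900 − 860276 = 4624; √4624 = 68.
q = (930 − 68)/2 = 431, p = (930 + 68)/2 = 499.
Check: 431 · 499 = 215069.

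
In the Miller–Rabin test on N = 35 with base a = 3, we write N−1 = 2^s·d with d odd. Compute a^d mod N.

35 − 1 = 34 = 2^1 · 17, so d = 17.
3^1 ≡ 3 (mod 35)
3^2 ≡ 3^2 = 9 ≡ 9 (mod 35)
3^4 ≡ 9^2 = 81 ≡ 11 (mod 35)
3^8 ≡ 11^2 = 121 ≡ 16 (mod 35)
3^16 ≡ 16^2 = 256 ≡ 11 (mod 35)
17 = 16 + 1 in binary powers of 2.
So 3^17 ≡ 11 · 3 ≡ 33 (mod 35).
Squaring chain: 33; never reaches −1, so base 3 is a Miller–Rabin witness that 35 is composite.

33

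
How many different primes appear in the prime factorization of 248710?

248710 = 2 · 124355
124355 = 5 · 24871
24871 = 7 · 3553
3553 = 11 · 323
323 = 17 · 19
248710 = 2 · 5 · 7 · 11 · 17 · 19, which has 6 distinct prime factors.

6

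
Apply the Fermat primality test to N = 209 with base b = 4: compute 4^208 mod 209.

4^1 ≡ 4 (mod 209)
4^2 ≡ 4^2 = 16 ≡ 16 (mod 209)
4^4 ≡ 16^2 = 256 ≡ 47 (mod 209)
4^8 ≡ 47^2 = 2209 ≡ 119 (mod 209)
4^16 ≡ 119^2 = 14161 ≡ 158 (mod 209)
4^32 ≡ 158^2 = 24964 ≡ 93 (mod 209)
4^64 ≡ 93^2 = 8649 ≡ 80 (mod 209)
4^128 ≡ 80^2 = 6400 ≡ 130 (mod 209)
208 = 128 + 64 + 16 in binary powers of 2.
So 4^208 ≡ 130 · 80 · 158 ≡ 42 (mod 209).
Since 42 ≠ 1, base 4 is a Fermat witness: 209 is composite.

42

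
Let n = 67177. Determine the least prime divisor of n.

67177 is odd.
Digit sum 28, not divisible by 3.
Ends in 7: not divisible by 5.
7: 67177 = 7·9596 + 5
11: 67177 = 11·6107

11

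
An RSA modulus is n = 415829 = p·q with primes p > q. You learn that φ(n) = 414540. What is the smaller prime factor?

631

φ(n) = (p−1)(q−1) = n − (p+q) + 1, so p + q = 415829 − 414540 + 1 = 1290.
p and q are the roots of t² − 1290t + 415829 = 0.
Discriminant: 1290² − 4·415829 = 1664100 − 1663316 = 784; √784 = 28.
q = (1290 − 28)/2 = 631, p = (1290 + 28)/2 = 659.
Check: 631 · 659 = 415829.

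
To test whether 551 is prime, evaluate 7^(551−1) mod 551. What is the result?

197

7^1 ≡ 7 (mod 551)
7^2 ≡ 7^2 = 49 ≡ 49 (mod 551)
7^4 ≡ 49^2 = 2401 ≡ 197 (mod 551)
7^8 ≡ 197^2 = 38809 ≡ 239 (mod 551)
7^16 ≡ 239^2 = 57121 ≡ 368 (mod 551)
7^32 ≡ 368^2 = 135424 ≡ 429 (mod 551)
7^64 ≡ 429^2 = 184041 ≡ 7 (mod 551)
7^128 ≡ 7^2 = 49 ≡ 49 (mod 551)
7^256 ≡ 49^2 = 2401 ≡ 197 (mod 551)
7^512 ≡ 197^2 = 38809 ≡ 239 (mod 551)
550 = 512 + 32 + 4 + 2 in binary powers of 2.
So 7^550 ≡ 239 · 429 · 197 · 49 ≡ 197 (mod 551).
Since 197 ≠ 1, base 7 is a Fermat witness: 551 is composite.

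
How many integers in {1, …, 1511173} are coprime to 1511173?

1469664

Factor: 1511173 = 73 · 127 · 163.
φ(1511173) = (73−1) · (127−1) · (163−1) = 72 · 126 · 162 = 1469664.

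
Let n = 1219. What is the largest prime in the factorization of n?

1219 = 23 · 53
53 is prime.
So 1219 = 23 · 53; the largest prime factor is 53.

53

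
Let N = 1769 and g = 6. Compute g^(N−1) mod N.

6^1 ≡ 6 (mod 1769)
6^2 ≡ 6^2 = 36 ≡ 36 (mod 1769)
6^4 ≡ 36^2 = 1296 ≡ 1296 (mod 1769)
6^8 ≡ 1296^2 = 1679616 ≡ 835 (mod 1769)
6^16 ≡ 835^2 = 697225 ≡ 239 (mod 1769)
6^32 ≡ 239^2 = 57121 ≡ 513 (mod 1769)
6^64 ≡ 513^2 = 263169 ≡ 1357 (mod 1769)
6^128 ≡ 1357^2 = 1841449 ≡ 1689 (mod 1769)
6^256 ≡ 1689^2 = 2852721 ≡ 1093 (mod 1769)
6^512 ≡ 1093^2 = 1194649 ≡ 574 (mod 1769)
6^1024 ≡ 574^2 = 329476 ≡ 442 (mod 1769)
1768 = 1024 + 512 + 128 + 64 + 32 + 8 in binary powers of 2.
So 6^1768 ≡ 442 · 574 · 1689 · 1357 · 513 · 835 ≡ 571 (mod 1769).
Since 571 ≠ 1, base 6 is a Fermat witness: 1769 is composite.

571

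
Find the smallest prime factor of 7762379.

47

7762379 is odd.
Digit sum 41, not divisible by 3.
Ends in 9: not divisible by 5.
7: 7762379 = 7·1108911 + 2
11: 7762379 = 11·705670 + 9
13: 7762379 = 13·597106 + 1
17: 7762379 = 17·456610 + 9
19: 7762379 = 19·408546 + 5
23: 7762379 = 23·337494 + 17
29: 7762379 = 29·267668 + 7
31: 7762379 = 31·250399 + 10
37: 7762379 = 37·209794 + 1
41: 7762379 = 41·189326 + 13
43: 7762379 = 43·180520 + 19
47: 7762379 = 47·165157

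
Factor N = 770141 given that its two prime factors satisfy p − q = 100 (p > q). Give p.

929

Since p = q + 100, we have 770141 = q(q + 100), so q² + 100q − 770141 = 0.
Discriminant: 100² + 4·770141 = 10000 + 3080564 = 3090564; √3090564 = 1758.
q = (−100 + 1758)/2 = 829, and p = q + 100 = 929.
Check: 829 · 929 = 770141.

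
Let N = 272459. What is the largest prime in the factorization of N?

272459 = 11 · 24769
24769 = 17 · 1457
1457 = 31 · 47
47 is prime.
So 272459 = 11 · 17 · 31 · 47; the largest prime factor is 47.

47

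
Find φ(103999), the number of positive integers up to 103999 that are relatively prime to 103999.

87576

Factor: 103999 = 7 · 83 · 179.
φ(103999) = (7−1) · (83−1) · (179−1) = 6 · 82 · 178 = 87576.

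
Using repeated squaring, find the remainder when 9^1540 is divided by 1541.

1

9^1 ≡ 9 (mod 1541)
9^2 ≡ 9^2 = 81 ≡ 81 (mod 1541)
9^4 ≡ 81^2 = 6561 ≡ 397 (mod 1541)
9^8 ≡ 397^2 = 157609 ≡ 427 (mod 1541)
9^16 ≡ 427^2 = 182329 ≡ 491 (mod 1541)
9^32 ≡ 491^2 = 241081 ≡ 685 (mod 1541)
9^64 ≡ 685^2 = 469225 ≡ 761 (mod 1541)
9^128 ≡ 761^2 = 579121 ≡ 1246 (mod 1541)
9^256 ≡ 1246^2 = 1552516 ≡ 729 (mod 1541)
9^512 ≡ 729^2 = 531441 ≡ 1337 (mod 1541)
9^1024 ≡ 1337^2 = 1787569 ≡ 9 (mod 1541)
1540 = 1024 + 512 + 4 in binary powers of 2.
So 9^1540 ≡ 9 · 1337 · 397 ≡ 1 (mod 1541).
Since the result is 1, base 9 gives no evidence that 1541 is composite.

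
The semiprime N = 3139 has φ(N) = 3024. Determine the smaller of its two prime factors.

φ(n) = (p−1)(q−1) = n − (p+q) + 1, so p + q = 3139 − 3024 + 1 = 116.
p and q are the roots of t² − 116t + 3139 = 0.
Discriminant: 116² − 4·3139 = 13456 − 12556 = 900; √900 = 30.
q = (116 − 30)/2 = 43, p = (116 + 30)/2 = 73.
Check: 43 · 73 = 3139.

43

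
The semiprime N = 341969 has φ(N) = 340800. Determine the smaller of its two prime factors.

569

φ(n) = (p−1)(q−1) = n − (p+q) + 1, so p + q = 341969 − 340800 + 1 = 1170.
p and q are the roots of t² − 1170t + 341969 = 0.
Discriminant: 1170² − 4·341969 = 1368900 − 1367876 = 1024; √1024 = 32.
q = (1170 − 32)/2 = 569, p = (1170 + 32)/2 = 601.
Check: 569 · 601 = 341969.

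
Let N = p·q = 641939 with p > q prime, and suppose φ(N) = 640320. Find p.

φ(n) = (p−1)(q−1) = n − (p+q) + 1, so p + q = 641939 − 640320 + 1 = 1620.
p and q are the roots of t² − 1620t + 641939 = 0.
Discriminant: 1620² − 4·641939 = 2624400 − 2567756 = 56644; √56644 = 238.
q = (1620 − 238)/2 = 691, p = (1620 + 238)/2 = 929.
Check: 691 · 929 = 641939.

929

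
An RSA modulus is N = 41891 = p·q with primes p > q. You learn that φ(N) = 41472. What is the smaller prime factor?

φ(n) = (p−1)(q−1) = n − (p+q) + 1, so p + q = 41891 − 41472 + 1 = 420.
p and q are the roots of t² − 420t + 41891 = 0.
Discriminant: 420² − 4·41891 = 176400 − 167564 = 8836; √8836 = 94.
q = (420 − 94)/2 = 163, p = (420 + 94)/2 = 257.
Check: 163 · 257 = 41891.

163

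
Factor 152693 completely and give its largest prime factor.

152693 = 43 · 3551
3551 = 53 · 67
67 is prime.
So 152693 = 43 · 53 · 67; the largest prime factor is 67.

67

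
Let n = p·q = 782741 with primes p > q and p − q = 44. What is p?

907

Since p = q + 44, we have 782741 = q(q + 44), so q² + 44q − 782741 = 0.
Discriminant: 44² + 4·782741 = 1936 + 3130964 = 3132900; √3132900 = 1770.
q = (−44 + 1770)/2 = 863, and p = q + 44 = 907.
Check: 863 · 907 = 782741.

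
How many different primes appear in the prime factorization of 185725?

4

185725 = 5^2 · 7429
7429 = 17 · 437
437 = 19 · 23
185725 = 5^2 · 17 · 19 · 23, which has 4 distinct prime factors.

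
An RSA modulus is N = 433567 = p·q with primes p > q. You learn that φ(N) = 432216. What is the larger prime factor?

829

φ(n) = (p−1)(q−1) = n − (p+q) + 1, so p + q = 433567 − 432216 + 1 = 1352.
p and q are the roots of t² − 1352t + 433567 = 0.
Discriminant: 1352² − 4·433567 = 1827904 − 1734268 = 93636; √93636 = 306.
q = (1352 − 306)/2 = 523, p = (1352 + 306)/2 = 829.
Check: 523 · 829 = 433567.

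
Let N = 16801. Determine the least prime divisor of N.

16801 is odd.
Digit sum 16, not divisible by 3.
Ends in 1: not divisible by 5.
7: 16801 = 7·2400 + 1
11: 16801 = 11·1527 + 4
13: 16801 = 13·1292 + 5
17: 16801 = 17·988 + 5
19: 16801 = 19·884 + 5
23: 16801 = 23·730 + 11
29: 16801 = 29·579 + 10
31: 16801 = 31·541 + 30
37: 16801 = 37·454 + 3
41: 16801 = 41·409 + 32
43: 16801 = 43·390 + 31
47: 16801 = 47·357 + 22
53: 16801 = 53·317

53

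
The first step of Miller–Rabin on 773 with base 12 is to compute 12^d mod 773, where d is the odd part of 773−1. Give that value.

456

773 − 1 = 772 = 2^2 · 193, so d = 193.
12^1 ≡ 12 (mod 773)
12^2 ≡ 12^2 = 144 ≡ 144 (mod 773)
12^4 ≡ 144^2 = 20736 ≡ 638 (mod 773)
12^8 ≡ 638^2 = 407044 ≡ 446 (mod 773)
12^16 ≡ 446^2 = 198916 ≡ 255 (mod 773)
12^32 ≡ 255^2 = 65025 ≡ 93 (mod 773)
12^64 ≡ 93^2 = 8649 ≡ 146 (mod 773)
12^128 ≡ 146^2 = 21316 ≡ 445 (mod 773)
193 = 128 + 64 + 1 in binary powers of 2.
So 12^193 ≡ 445 · 146 · 12 ≡ 456 (mod 773).
Squaring chain: 456 → 772; reaches −1, so base 12 does not prove 773 composite.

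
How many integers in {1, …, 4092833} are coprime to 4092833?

4015440

Factor: 4092833 = 131 · 157 · 199.
φ(4092833) = (131−1) · (157−1) · (199−1) = 130 · 156 · 198 = 4015440.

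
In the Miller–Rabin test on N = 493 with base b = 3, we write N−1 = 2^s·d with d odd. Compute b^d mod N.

493 − 1 = 492 = 2^2 · 123, so d = 123.
3^1 ≡ 3 (mod 493)
3^2 ≡ 3^2 = 9 ≡ 9 (mod 493)
3^4 ≡ 9^2 = 81 ≡ 81 (mod 493)
3^8 ≡ 81^2 = 6561 ≡ 152 (mod 493)
3^16 ≡ 152^2 = 23104 ≡ 426 (mod 493)
3^32 ≡ 426^2 = 181476 ≡ 52 (mod 493)
3^64 ≡ 52^2 = 2704 ≡ 239 (mod 493)
123 = 64 + 32 + 16 + 8 + 2 + 1 in binary powers of 2.
So 3^123 ≡ 239 · 52 · 426 · 152 · 9 · 3 ≡ 160 (mod 493).
Squaring chain: 160 → 457; never reaches −1, so base 3 is a Miller–Rabin witness that 493 is composite.

160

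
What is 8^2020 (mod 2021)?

1860

8^1 ≡ 8 (mod 2021)
8^2 ≡ 8^2 = 64 ≡ 64 (mod 2021)
8^4 ≡ 64^2 = 4096 ≡ 54 (mod 2021)
8^8 ≡ 54^2 = 2916 ≡ 895 (mod 2021)
8^16 ≡ 895^2 = 801025 ≡ 709 (mod 2021)
8^32 ≡ 709^2 = 502681 ≡ 1473 (mod 2021)
8^64 ≡ 1473^2 = 2169729 ≡ 1196 (mod 2021)
8^128 ≡ 1196^2 = 1430416 ≡ 1569 (mod 2021)
8^256 ≡ 1569^2 = 2461761 ≡ 183 (mod 2021)
8^512 ≡ 183^2 = 33489 ≡ 1153 (mod 2021)
8^1024 ≡ 1153^2 = 1329409 ≡ 1612 (mod 2021)
2020 = 1024 + 512 + 256 + 128 + 64 + 32 + 4 in binary powers of 2.
So 8^2020 ≡ 1612 · 1153 · 183 · 1569 · 1196 · 1473 · 54 ≡ 1860 (mod 2021).
Since 1860 ≠ 1, base 8 is a Fermat witness: 2021 is composite.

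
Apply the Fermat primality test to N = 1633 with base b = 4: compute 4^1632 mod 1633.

4^1 ≡ 4 (mod 1633)
4^2 ≡ 4^2 = 16 ≡ 16 (mod 1633)
4^4 ≡ 16^2 = 256 ≡ 256 (mod 1633)
4^8 ≡ 256^2 = 65536 ≡ 216 (mod 1633)
4^16 ≡ 216^2 = 46656 ≡ 932 (mod 1633)
4^32 ≡ 932^2 = 868624 ≡ 1501 (mod 1633)
4^64 ≡ 1501^2 = 2253001 ≡ 1094 (mod 1633)
4^128 ≡ 1094^2 = 1196836 ≡ 1480 (mod 1633)
4^256 ≡ 1480^2 = 2190400 ≡ 547 (mod 1633)
4^512 ≡ 547^2 = 299209 ≡ 370 (mod 1633)
4^1024 ≡ 370^2 = 136900 ≡ 1361 (mod 1633)
1632 = 1024 + 512 + 64 + 32 in binary powers of 2.
So 4^1632 ≡ 1361 · 370 · 1094 · 1501 ≡ 1222 (mod 1633).
Since 1222 ≠ 1, base 4 is a Fermat witness: 1633 is composite.

1222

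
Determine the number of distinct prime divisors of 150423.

150423 = 3 · 50141
50141 = 7 · 7163
7163 = 13 · 551
551 = 19 · 29
150423 = 3 · 7 · 13 · 19 · 29, which has 5 distinct prime factors.

5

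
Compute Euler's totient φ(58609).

54096

Factor: 58609 = 29 · 43 · 47.
φ(58609) = (29−1) · (43−1) · (47−1) = 28 · 42 · 46 = 54096.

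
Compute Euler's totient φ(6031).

5832

Factor: 6031 = 37 · 163.
φ(6031) = (37−1) · (163−1) = 36 · 162 = 5832.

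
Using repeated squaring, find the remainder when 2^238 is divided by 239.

1

2^1 ≡ 2 (mod 239)
2^2 ≡ 2^2 = 4 ≡ 4 (mod 239)
2^4 ≡ 4^2 = 16 ≡ 16 (mod 239)
2^8 ≡ 16^2 = 256 ≡ 17 (mod 239)
2^16 ≡ 17^2 = 289 ≡ 50 (mod 239)
2^32 ≡ 50^2 = 2500 ≡ 110 (mod 239)
2^64 ≡ 110^2 = 12100 ≡ 150 (mod 239)
2^128 ≡ 150^2 = 22500 ≡ 34 (mod 239)
238 = 128 + 64 + 32 + 8 + 4 + 2 in binary powers of 2.
So 2^238 ≡ 34 · 150 · 110 · 17 · 16 · 4 ≡ 1 (mod 239).
Since the result is 1, base 2 gives no evidence that 239 is composite.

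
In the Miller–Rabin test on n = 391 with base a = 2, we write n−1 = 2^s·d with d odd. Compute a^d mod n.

391 − 1 = 390 = 2^1 · 195, so d = 195.
2^1 ≡ 2 (mod 391)
2^2 ≡ 2^2 = 4 ≡ 4 (mod 391)
2^4 ≡ 4^2 = 16 ≡ 16 (mod 391)
2^8 ≡ 16^2 = 256 ≡ 256 (mod 391)
2^16 ≡ 256^2 = 65536 ≡ 239 (mod 391)
2^32 ≡ 239^2 = 57121 ≡ 35 (mod 391)
2^64 ≡ 35^2 = 1225 ≡ 52 (mod 391)
2^128 ≡ 52^2 = 2704 ≡ 358 (mod 391)
195 = 128 + 64 + 2 + 1 in binary powers of 2.
So 2^195 ≡ 358 · 52 · 4 · 2 ≡ 348 (mod 391).
Squaring chain: 348; never reaches −1, so base 2 is a Miller–Rabin witness that 391 is composite.

348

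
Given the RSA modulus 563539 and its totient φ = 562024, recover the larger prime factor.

863

φ(n) = (p−1)(q−1) = n − (p+q) + 1, so p + q = 563539 − 562024 + 1 = 1516.
p and q are the roots of t² − 1516t + 563539 = 0.
Discriminant: 1516² − 4·563539 = 2298256 − 2254156 = 44100; √44100 = 210.
q = (1516 − 210)/2 = 653, p = (1516 + 210)/2 = 863.
Check: 653 · 863 = 563539.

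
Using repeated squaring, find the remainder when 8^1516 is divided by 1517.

8^1 ≡ 8 (mod 1517)
8^2 ≡ 8^2 = 64 ≡ 64 (mod 1517)
8^4 ≡ 64^2 = 4096 ≡ 1062 (mod 1517)
8^8 ≡ 1062^2 = 1127844 ≡ 713 (mod 1517)
8^16 ≡ 713^2 = 508369 ≡ 174 (mod 1517)
8^32 ≡ 174^2 = 30276 ≡ 1453 (mod 1517)
8^64 ≡ 1453^2 = 2111209 ≡ 1062 (mod 1517)
8^128 ≡ 1062^2 = 1127844 ≡ 713 (mod 1517)
8^256 ≡ 713^2 = 508369 ≡ 174 (mod 1517)
8^512 ≡ 174^2 = 30276 ≡ 1453 (mod 1517)
8^1024 ≡ 1453^2 = 2111209 ≡ 1062 (mod 1517)
1516 = 1024 + 256 + 128 + 64 + 32 + 8 + 4 in binary powers of 2.
So 8^1516 ≡ 1062 · 174 · 713 · 1062 · 1453 · 713 · 1062 ≡ 174 (mod 1517).
Since 174 ≠ 1, base 8 is a Fermat witness: 1517 is composite.

174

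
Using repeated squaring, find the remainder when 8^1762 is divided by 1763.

1417

8^1 ≡ 8 (mod 1763)
8^2 ≡ 8^2 = 64 ≡ 64 (mod 1763)
8^4 ≡ 64^2 = 4096 ≡ 570 (mod 1763)
8^8 ≡ 570^2 = 324900 ≡ 508 (mod 1763)
8^16 ≡ 508^2 = 258064 ≡ 666 (mod 1763)
8^32 ≡ 666^2 = 443556 ≡ 1043 (mod 1763)
8^64 ≡ 1043^2 = 1087849 ≡ 78 (mod 1763)
8^128 ≡ 78^2 = 6084 ≡ 795 (mod 1763)
8^256 ≡ 795^2 = 632025 ≡ 871 (mod 1763)
8^512 ≡ 871^2 = 758641 ≡ 551 (mod 1763)
8^1024 ≡ 551^2 = 303601 ≡ 365 (mod 1763)
1762 = 1024 + 512 + 128 + 64 + 32 + 2 in binary powers of 2.
So 8^1762 ≡ 365 · 551 · 795 · 78 · 1043 · 64 ≡ 1417 (mod 1763).
Since 1417 ≠ 1, base 8 is a Fermat witness: 1763 is composite.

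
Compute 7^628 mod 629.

7^1 ≡ 7 (mod 629)
7^2 ≡ 7^2 = 49 ≡ 49 (mod 629)
7^4 ≡ 49^2 = 2401 ≡ 514 (mod 629)
7^8 ≡ 514^2 = 264196 ≡ 16 (mod 629)
7^16 ≡ 16^2 = 256 ≡ 256 (mod 629)
7^32 ≡ 256^2 = 65536 ≡ 120 (mod 629)
7^64 ≡ 120^2 = 14400 ≡ 562 (mod 629)
7^128 ≡ 562^2 = 315844 ≡ 86 (mod 629)
7^256 ≡ 86^2 = 7396 ≡ 477 (mod 629)
7^512 ≡ 477^2 = 227529 ≡ 460 (mod 629)
628 = 512 + 64 + 32 + 16 + 4 in binary powers of 2.
So 7^628 ≡ 460 · 562 · 120 · 256 · 514 ≡ 293 (mod 629).
Since 293 ≠ 1, base 7 is a Fermat witness: 629 is composite.

293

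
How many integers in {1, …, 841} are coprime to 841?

Factor: 841 = 29^2.
φ(841) = 29^1·(29−1) = 812.

812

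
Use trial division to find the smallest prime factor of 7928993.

7928993 is odd.
Digit sum 47, not divisible by 3.
Ends in 3: not divisible by 5.
7: 7928993 = 7·1132713 + 2
11: 7928993 = 11·720817 + 6
13: 7928993 = 13·609922 + 7
17: 7928993 = 17·466411 + 6
19: 7928993 = 19·417315 + 8
23: 7928993 = 23·344738 + 19
29: 7928993 = 29·273413 + 16
31: 7928993 = 31·255773 + 30
37: 7928993 = 37·214297 + 4
41: 7928993 = 41·193390 + 3
43: 7928993 = 43·184395 + 8
47: 7928993 = 47·168701 + 46
53: 7928993 = 53·149603 + 34
59: 7928993 = 59·134389 + 42
61: 7928993 = 61·129983 + 30
67: 7928993 = 67·118343 + 12
71: 7928993 = 71·111675 + 68
73: 7928993 = 73·108616 + 25
79: 7928993 = 79·100367

79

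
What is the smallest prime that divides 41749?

83

41749 is odd.
Digit sum 25, not divisible by 3.
Ends in 9: not divisible by 5.
7: 41749 = 7·5964 + 1
11: 41749 = 11·3795 + 4
13: 41749 = 13·3211 + 6
17: 41749 = 17·2455 + 14
19: 41749 = 19·2197 + 6
23: 41749 = 23·1815 + 4
29: 41749 = 29·1439 + 18
31: 41749 = 31·1346 + 23
37: 41749 = 37·1128 + 13
41: 41749 = 41·1018 + 11
43: 41749 = 43·970 + 39
47: 41749 = 47·888 + 13
53: 41749 = 53·787 + 38
59: 41749 = 59·707 + 36
61: 41749 = 61·684 + 25
67: 41749 = 67·623 + 8
71: 41749 = 71·588 + 1
73: 41749 = 73·571 + 66
79: 41749 = 79·528 + 37
83: 41749 = 83·503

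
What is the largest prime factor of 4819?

79

4819 = 61 · 79
79 is prime.
So 4819 = 61 · 79; the largest prime factor is 79.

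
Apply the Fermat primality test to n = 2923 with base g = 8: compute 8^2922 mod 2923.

8^1 ≡ 8 (mod 2923)
8^2 ≡ 8^2 = 64 ≡ 64 (mod 2923)
8^4 ≡ 64^2 = 4096 ≡ 1173 (mod 2923)
8^8 ≡ 1173^2 = 1375929 ≡ 2119 (mod 2923)
8^16 ≡ 2119^2 = 4490161 ≡ 433 (mod 2923)
8^32 ≡ 433^2 = 187489 ≡ 417 (mod 2923)
8^64 ≡ 417^2 = 173889 ≡ 1432 (mod 2923)
8^128 ≡ 1432^2 = 2050624 ≡ 1601 (mod 2923)
8^256 ≡ 1601^2 = 2563201 ≡ 2653 (mod 2923)
8^512 ≡ 2653^2 = 7038409 ≡ 2748 (mod 2923)
8^1024 ≡ 2748^2 = 7551504 ≡ 1395 (mod 2923)
8^2048 ≡ 1395^2 = 1946025 ≡ 2230 (mod 2923)
2922 = 2048 + 512 + 256 + 64 + 32 + 8 + 2 in binary powers of 2.
So 8^2922 ≡ 2230 · 2748 · 2653 · 1432 · 417 · 2119 · 64 ≡ 1553 (mod 2923).
Since 1553 ≠ 1, base 8 is a Fermat witness: 2923 is composite.

1553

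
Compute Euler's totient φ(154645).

122304

Factor: 154645 = 5 · 157 · 197.
φ(154645) = (5−1) · (157−1) · (197−1) = 4 · 156 · 196 = 122304.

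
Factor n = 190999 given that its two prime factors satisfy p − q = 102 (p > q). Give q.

Since p = q + 102, we have 190999 = q(q + 102), so q² + 102q − 190999 = 0.
Discriminant: 102² + 4·190999 = 10404 + 763996 = 774400; √774400 = 880.
q = (−102 + 880)/2 = 389, and p = q + 102 = 491.
Check: 389 · 491 = 190999.

389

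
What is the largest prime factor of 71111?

89

71111 = 17 · 4183
4183 = 47 · 89
89 is prime.
So 71111 = 17 · 47 · 89; the largest prime factor is 89.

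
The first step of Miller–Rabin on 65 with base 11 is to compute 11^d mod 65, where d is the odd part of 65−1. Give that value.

65 − 1 = 64 = 2^6 · 1, so d = 1.
11^1 ≡ 11 (mod 65)
1 = 1 in binary powers of 2.
So 11^1 ≡ 11 ≡ 11 (mod 65).
Squaring chain: 11 → 56 → 16 → 61 → 16 → 61; never reaches −1, so base 11 is a Miller–Rabin witness that 65 is composite.

11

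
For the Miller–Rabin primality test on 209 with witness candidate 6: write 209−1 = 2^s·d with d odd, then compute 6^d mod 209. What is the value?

194

209 − 1 = 208 = 2^4 · 13, so d = 13.
6^1 ≡ 6 (mod 209)
6^2 ≡ 6^2 = 36 ≡ 36 (mod 209)
6^4 ≡ 36^2 = 1296 ≡ 42 (mod 209)
6^8 ≡ 42^2 = 1764 ≡ 92 (mod 209)
13 = 8 + 4 + 1 in binary powers of 2.
So 6^13 ≡ 92 · 42 · 6 ≡ 194 (mod 209).
Squaring chain: 194 → 16 → 47 → 119; never reaches −1, so base 6 is a Miller–Rabin witness that 209 is composite.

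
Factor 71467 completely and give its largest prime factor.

89

71467 = 11 · 6497
6497 = 73 · 89
89 is prime.
So 71467 = 11 · 73 · 89; the largest prime factor is 89.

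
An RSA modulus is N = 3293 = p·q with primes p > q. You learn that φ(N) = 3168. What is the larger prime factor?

φ(n) = (p−1)(q−1) = n − (p+q) + 1, so p + q = 3293 − 3168 + 1 = 126.
p and q are the roots of t² − 126t + 3293 = 0.
Discriminant: 126² − 4·3293 = 15876 − 13172 = 2704; √2704 = 52.
q = (126 − 52)/2 = 37, p = (126 + 52)/2 = 89.
Check: 37 · 89 = 3293.

89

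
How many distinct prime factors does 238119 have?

5

238119 = 3 · 79373
79373 = 7 · 11339
11339 = 17 · 667
667 = 23 · 29
238119 = 3 · 7 · 17 · 23 · 29, which has 5 distinct prime factors.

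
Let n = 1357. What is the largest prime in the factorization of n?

59

1357 = 23 · 59
59 is prime.
So 1357 = 23 · 59; the largest prime factor is 59.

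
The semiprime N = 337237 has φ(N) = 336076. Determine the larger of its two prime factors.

599

φ(n) = (p−1)(q−1) = n − (p+q) + 1, so p + q = 337237 − 336076 + 1 = 1162.
p and q are the roots of t² − 1162t + 337237 = 0.
Discriminant: 1162² − 4·337237 = 1350244 − 1348948 = 1296; √1296 = 36.
q = (1162 − 36)/2 = 563, p = (1162 + 36)/2 = 599.
Check: 563 · 599 = 337237.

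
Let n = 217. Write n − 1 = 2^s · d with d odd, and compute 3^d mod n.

209

217 − 1 = 216 = 2^3 · 27, so d = 27.
3^1 ≡ 3 (mod 217)
3^2 ≡ 3^2 = 9 ≡ 9 (mod 217)
3^4 ≡ 9^2 = 81 ≡ 81 (mod 217)
3^8 ≡ 81^2 = 6561 ≡ 51 (mod 217)
3^16 ≡ 51^2 = 2601 ≡ 214 (mod 217)
27 = 16 + 8 + 2 + 1 in binary powers of 2.
So 3^27 ≡ 214 · 51 · 9 · 3 ≡ 209 (mod 217).
Squaring chain: 209 → 64 → 190; never reaches −1, so base 3 is a Miller–Rabin witness that 217 is composite.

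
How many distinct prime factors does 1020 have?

1020 = 2^2 · 255
255 = 3 · 85
85 = 5 · 17
1020 = 2^2 · 3 · 5 · 17, which has 4 distinct prime factors.

4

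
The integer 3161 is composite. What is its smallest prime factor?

3161 is odd.
Digit sum 11, not divisible by 3.
Ends in 1: not divisible by 5.
7: 3161 = 7·451 + 4
11: 3161 = 11·287 + 4
13: 3161 = 13·243 + 2
17: 3161 = 17·185 + 16
19: 3161 = 19·166 + 7
23: 3161 = 23·137 + 10
29: 3161 = 29·109

29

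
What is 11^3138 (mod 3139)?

1755

11^1 ≡ 11 (mod 3139)
11^2 ≡ 11^2 = 121 ≡ 121 (mod 3139)
11^4 ≡ 121^2 = 14641 ≡ 2085 (mod 3139)
11^8 ≡ 2085^2 = 4347225 ≡ 2849 (mod 3139)
11^16 ≡ 2849^2 = 8116801 ≡ 2486 (mod 3139)
11^32 ≡ 2486^2 = 6180196 ≡ 2644 (mod 3139)
11^64 ≡ 2644^2 = 6990736 ≡ 183 (mod 3139)
11^128 ≡ 183^2 = 33489 ≡ 2099 (mod 3139)
11^256 ≡ 2099^2 = 4405801 ≡ 1784 (mod 3139)
11^512 ≡ 1784^2 = 3182656 ≡ 2849 (mod 3139)
11^1024 ≡ 2849^2 = 8116801 ≡ 2486 (mod 3139)
11^2048 ≡ 2486^2 = 6180196 ≡ 2644 (mod 3139)
3138 = 2048 + 1024 + 64 + 2 in binary powers of 2.
So 11^3138 ≡ 2644 · 2486 · 183 · 121 ≡ 1755 (mod 3139).
Since 1755 ≠ 1, base 11 is a Fermat witness: 3139 is composite.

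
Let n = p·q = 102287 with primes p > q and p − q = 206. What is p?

Since p = q + 206, we have 102287 = q(q + 206), so q² + 206q − 102287 = 0.
Discriminant: 206² + 4·102287 = 42436 + 409148 = 451584; √451584 = 672.
q = (−206 + 672)/2 = 233, and p = q + 206 = 439.
Check: 233 · 439 = 102287.

439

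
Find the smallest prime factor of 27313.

27313 is odd.
Digit sum 16, not divisible by 3.
Ends in 3: not divisible by 5.
7: 27313 = 7·3901 + 6
11: 27313 = 11·2483

11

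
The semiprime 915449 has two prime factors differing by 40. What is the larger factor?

977

Since p = q + 40, we have 915449 = q(q + 40), so q² + 40q − 915449 = 0.
Discriminant: 40² + 4·915449 = 1600 + 3661796 = 3663396; √3663396 = 1914.
q = (−40 + 1914)/2 = 937, and p = q + 40 = 977.
Check: 937 · 977 = 915449.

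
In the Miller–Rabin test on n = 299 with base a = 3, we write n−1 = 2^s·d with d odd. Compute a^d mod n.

269

299 − 1 = 298 = 2^1 · 149, so d = 149.
3^1 ≡ 3 (mod 299)
3^2 ≡ 3^2 = 9 ≡ 9 (mod 299)
3^4 ≡ 9^2 = 81 ≡ 81 (mod 299)
3^8 ≡ 81^2 = 6561 ≡ 282 (mod 299)
3^16 ≡ 282^2 = 79524 ≡ 289 (mod 299)
3^32 ≡ 289^2 = 83521 ≡ 100 (mod 299)
3^64 ≡ 100^2 = 10000 ≡ 133 (mod 299)
3^128 ≡ 133^2 = 17689 ≡ 48 (mod 299)
149 = 128 + 16 + 4 + 1 in binary powers of 2.
So 3^149 ≡ 48 · 289 · 81 · 3 ≡ 269 (mod 299).
Squaring chain: 269; never reaches −1, so base 3 is a Miller–Rabin witness that 299 is composite.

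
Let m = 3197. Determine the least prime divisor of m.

23

3197 is odd.
Digit sum 20, not divisible by 3.
Ends in 7: not divisible by 5.
7: 3197 = 7·456 + 5
11: 3197 = 11·290 + 7
13: 3197 = 13·245 + 12
17: 3197 = 17·188 + 1
19: 3197 = 19·168 + 5
23: 3197 = 23·139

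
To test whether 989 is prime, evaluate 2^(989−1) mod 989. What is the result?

2^1 ≡ 2 (mod 989)
2^2 ≡ 2^2 = 4 ≡ 4 (mod 989)
2^4 ≡ 4^2 = 16 ≡ 16 (mod 989)
2^8 ≡ 16^2 = 256 ≡ 256 (mod 989)
2^16 ≡ 256^2 = 65536 ≡ 262 (mod 989)
2^32 ≡ 262^2 = 68644 ≡ 403 (mod 989)
2^64 ≡ 403^2 = 162409 ≡ 213 (mod 989)
2^128 ≡ 213^2 = 45369 ≡ 864 (mod 989)
2^256 ≡ 864^2 = 746496 ≡ 790 (mod 989)
2^512 ≡ 790^2 = 624100 ≡ 41 (mod 989)
988 = 512 + 256 + 128 + 64 + 16 + 8 + 4 in binary powers of 2.
So 2^988 ≡ 41 · 790 · 864 · 213 · 262 · 256 · 16 ≡ 213 (mod 989).
Since 213 ≠ 1, base 2 is a Fermat witness: 989 is composite.

213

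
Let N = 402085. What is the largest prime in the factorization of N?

59

402085 = 5 · 80417
80417 = 29 · 2773
2773 = 47 · 59
59 is prime.
So 402085 = 5 · 29 · 47 · 59; the largest prime factor is 59.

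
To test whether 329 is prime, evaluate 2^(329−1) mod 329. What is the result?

205

2^1 ≡ 2 (mod 329)
2^2 ≡ 2^2 = 4 ≡ 4 (mod 329)
2^4 ≡ 4^2 = 16 ≡ 16 (mod 329)
2^8 ≡ 16^2 = 256 ≡ 256 (mod 329)
2^16 ≡ 256^2 = 65536 ≡ 65 (mod 329)
2^32 ≡ 65^2 = 4225 ≡ 277 (mod 329)
2^64 ≡ 277^2 = 76729 ≡ 72 (mod 329)
2^128 ≡ 72^2 = 5184 ≡ 249 (mod 329)
2^256 ≡ 249^2 = 62001 ≡ 149 (mod 329)
328 = 256 + 64 + 8 in binary powers of 2.
So 2^328 ≡ 149 · 72 · 256 ≡ 205 (mod 329).
Since 205 ≠ 1, base 2 is a Fermat witness: 329 is composite.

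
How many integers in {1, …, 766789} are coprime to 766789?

731136

Factor: 766789 = 29 · 137 · 193.
φ(766789) = (29−1) · (137−1) · (193−1) = 28 · 136 · 192 = 731136.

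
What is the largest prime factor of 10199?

47

10199 = 7 · 1457
1457 = 31 · 47
47 is prime.
So 10199 = 7 · 31 · 47; the largest prime factor is 47.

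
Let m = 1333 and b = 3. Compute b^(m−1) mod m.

3^1 ≡ 3 (mod 1333)
3^2 ≡ 3^2 = 9 ≡ 9 (mod 1333)
3^4 ≡ 9^2 = 81 ≡ 81 (mod 1333)
3^8 ≡ 81^2 = 6561 ≡ 1229 (mod 1333)
3^16 ≡ 1229^2 = 1510441 ≡ 152 (mod 1333)
3^32 ≡ 152^2 = 23104 ≡ 443 (mod 1333)
3^64 ≡ 443^2 = 196249 ≡ 298 (mod 1333)
3^128 ≡ 298^2 = 88804 ≡ 826 (mod 1333)
3^256 ≡ 826^2 = 682276 ≡ 1113 (mod 1333)
3^512 ≡ 1113^2 = 1238769 ≡ 412 (mod 1333)
3^1024 ≡ 412^2 = 169744 ≡ 453 (mod 1333)
1332 = 1024 + 256 + 32 + 16 + 4 in binary powers of 2.
So 3^1332 ≡ 453 · 1113 · 443 · 152 · 81 ≡ 1000 (mod 1333).
Since 1000 ≠ 1, base 3 is a Fermat witness: 1333 is composite.

1000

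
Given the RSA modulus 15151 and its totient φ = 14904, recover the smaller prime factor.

109

φ(n) = (p−1)(q−1) = n − (p+q) + 1, so p + q = 15151 − 14904 + 1 = 248.
p and q are the roots of t² − 248t + 15151 = 0.
Discriminant: 248² − 4·15151 = 61504 − 60604 = 900; √900 = 30.
q = (248 − 30)/2 = 109, p = (248 + 30)/2 = 139.
Check: 109 · 139 = 15151.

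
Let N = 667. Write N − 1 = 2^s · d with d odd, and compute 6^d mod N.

667 − 1 = 666 = 2^1 · 333, so d = 333.
6^1 ≡ 6 (mod 667)
6^2 ≡ 6^2 = 36 ≡ 36 (mod 667)
6^4 ≡ 36^2 = 1296 ≡ 629 (mod 667)
6^8 ≡ 629^2 = 395641 ≡ 110 (mod 667)
6^16 ≡ 110^2 = 12100 ≡ 94 (mod 667)
6^32 ≡ 94^2 = 8836 ≡ 165 (mod 667)
6^64 ≡ 165^2 = 27225 ≡ 545 (mod 667)
6^128 ≡ 545^2 = 297025 ≡ 210 (mod 667)
6^256 ≡ 210^2 = 44100 ≡ 78 (mod 667)
333 = 256 + 64 + 8 + 4 + 1 in binary powers of 2.
So 6^333 ≡ 78 · 545 · 110 · 629 · 6 ≡ 9 (mod 667).
Squaring chain: 9; never reaches −1, so base 6 is a Miller–Rabin witness that 667 is composite.

9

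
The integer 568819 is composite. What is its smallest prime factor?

568819 is odd.
Digit sum 37, not divisible by 3.
Ends in 9: not divisible by 5.
7: 568819 = 7·81259 + 6
11: 568819 = 11·51710 + 9
13: 568819 = 13·43755 + 4
17: 568819 = 17·33459 + 16
19: 568819 = 19·29937 + 16
23: 568819 = 23·24731 + 6
29: 568819 = 29·19614 + 13
31: 568819 = 31·18349

31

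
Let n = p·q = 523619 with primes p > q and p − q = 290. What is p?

883

Since p = q + 290, we have 523619 = q(q + 290), so q² + 290q − 523619 = 0.
Discriminant: 290² + 4·523619 = 84100 + 2094476 = 2178576; √2178576 = 1476.
q = (−290 + 1476)/2 = 593, and p = q + 290 = 883.
Check: 593 · 883 = 523619.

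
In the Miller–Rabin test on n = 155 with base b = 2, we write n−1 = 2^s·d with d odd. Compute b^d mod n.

155 − 1 = 154 = 2^1 · 77, so d = 77.
2^1 ≡ 2 (mod 155)
2^2 ≡ 2^2 = 4 ≡ 4 (mod 155)
2^4 ≡ 4^2 = 16 ≡ 16 (mod 155)
2^8 ≡ 16^2 = 256 ≡ 101 (mod 155)
2^16 ≡ 101^2 = 10201 ≡ 126 (mod 155)
2^32 ≡ 126^2 = 15876 ≡ 66 (mod 155)
2^64 ≡ 66^2 = 4356 ≡ 16 (mod 155)
77 = 64 + 8 + 4 + 1 in binary powers of 2.
So 2^77 ≡ 16 · 101 · 16 · 2 ≡ 97 (mod 155).
Squaring chain: 97; never reaches −1, so base 2 is a Miller–Rabin witness that 155 is composite.

97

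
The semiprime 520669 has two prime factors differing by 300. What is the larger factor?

887

Since p = q + 300, we have 520669 = q(q + 300), so q² + 300q − 520669 = 0.
Discriminant: 300² + 4·520669 = 90000 + 2082676 = 2172676; √2172676 = 1474.
q = (−300 + 1474)/2 = 587, and p = q + 300 = 887.
Check: 587 · 887 = 520669.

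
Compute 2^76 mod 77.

2^1 ≡ 2 (mod 77)
2^2 ≡ 2^2 = 4 ≡ 4 (mod 77)
2^4 ≡ 4^2 = 16 ≡ 16 (mod 77)
2^8 ≡ 16^2 = 256 ≡ 25 (mod 77)
2^16 ≡ 25^2 = 625 ≡ 9 (mod 77)
2^32 ≡ 9^2 = 81 ≡ 4 (mod 77)
2^64 ≡ 4^2 = 16 ≡ 16 (mod 77)
76 = 64 + 8 + 4 in binary powers of 2.
So 2^76 ≡ 16 · 25 · 16 ≡ 9 (mod 77).
Since 9 ≠ 1, base 2 is a Fermat witness: 77 is composite.

9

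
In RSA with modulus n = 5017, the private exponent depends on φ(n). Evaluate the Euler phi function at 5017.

Factor: 5017 = 29 · 173.
φ(5017) = (29−1) · (173−1) = 28 · 172 = 4816.

4816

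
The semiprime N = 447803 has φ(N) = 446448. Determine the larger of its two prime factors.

787

φ(n) = (p−1)(q−1) = n − (p+q) + 1, so p + q = 447803 − 446448 + 1 = 1356.
p and q are the roots of t² − 1356t + 447803 = 0.
Discriminant: 1356² − 4·447803 = 1838736 − 1791212 = 47524; √47524 = 218.
q = (1356 − 218)/2 = 569, p = (1356 + 218)/2 = 787.
Check: 569 · 787 = 447803.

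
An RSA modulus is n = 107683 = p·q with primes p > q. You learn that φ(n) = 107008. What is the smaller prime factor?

φ(n) = (p−1)(q−1) = n − (p+q) + 1, so p + q = 107683 − 107008 + 1 = 676.
p and q are the roots of t² − 676t + 107683 = 0.
Discriminant: 676² − 4·107683 = 456976 − 430732 = 26244; √26244 = 162.
q = (676 − 162)/2 = 257, p = (676 + 162)/2 = 419.
Check: 257 · 419 = 107683.

257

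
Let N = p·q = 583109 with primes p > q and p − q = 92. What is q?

719

Since p = q + 92, we have 583109 = q(q + 92), so q² + 92q − 583109 = 0.
Discriminant: 92² + 4·583109 = 8464 + 2332436 = 2340900; √2340900 = 1530.
q = (−92 + 1530)/2 = 719, and p = q + 92 = 811.
Check: 719 · 811 = 583109.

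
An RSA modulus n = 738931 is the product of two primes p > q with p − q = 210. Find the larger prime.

Since p = q + 210, we have 738931 = q(q + 210), so q² + 210q − 738931 = 0.
Discriminant: 210² + 4·738931 = 44100 + 2955724 = 2999824; √2999824 = 1732.
q = (−210 + 1732)/2 = 761, and p = q + 210 = 971.
Check: 761 · 971 = 738931.

971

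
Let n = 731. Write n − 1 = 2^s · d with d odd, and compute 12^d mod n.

201

731 − 1 = 730 = 2^1 · 365, so d = 365.
12^1 ≡ 12 (mod 731)
12^2 ≡ 12^2 = 144 ≡ 144 (mod 731)
12^4 ≡ 144^2 = 20736 ≡ 268 (mod 731)
12^8 ≡ 268^2 = 71824 ≡ 186 (mod 731)
12^16 ≡ 186^2 = 34596 ≡ 239 (mod 731)
12^32 ≡ 239^2 = 57121 ≡ 103 (mod 731)
12^64 ≡ 103^2 = 10609 ≡ 375 (mod 731)
12^128 ≡ 375^2 = 140625 ≡ 273 (mod 731)
12^256 ≡ 273^2 = 74529 ≡ 698 (mod 731)
365 = 256 + 64 + 32 + 8 + 4 + 1 in binary powers of 2.
So 12^365 ≡ 698 · 375 · 103 · 186 · 268 · 12 ≡ 201 (mod 731).
Squaring chain: 201; never reaches −1, so base 12 is a Miller–Rabin witness that 731 is composite.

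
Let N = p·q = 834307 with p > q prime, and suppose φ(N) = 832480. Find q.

φ(n) = (p−1)(q−1) = n − (p+q) + 1, so p + q = 834307 − 832480 + 1 = 1828.
p and q are the roots of t² − 1828t + 834307 = 0.
Discriminant: 1828² − 4·834307 = 3341584 − 3337228 = 4356; √4356 = 66.
q = (1828 − 66)/2 = 881, p = (1828 + 66)/2 = 947.
Check: 881 · 947 = 834307.

881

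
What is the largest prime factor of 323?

323 = 17 · 19
19 is prime.
So 323 = 17 · 19; the largest prime factor is 19.

19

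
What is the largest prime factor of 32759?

32759 = 17 · 1927
1927 = 41 · 47
47 is prime.
So 32759 = 17 · 41 · 47; the largest prime factor is 47.

47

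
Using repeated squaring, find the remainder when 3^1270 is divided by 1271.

893

3^1 ≡ 3 (mod 1271)
3^2 ≡ 3^2 = 9 ≡ 9 (mod 1271)
3^4 ≡ 9^2 = 81 ≡ 81 (mod 1271)
3^8 ≡ 81^2 = 6561 ≡ 206 (mod 1271)
3^16 ≡ 206^2 = 42436 ≡ 493 (mod 1271)
3^32 ≡ 493^2 = 243049 ≡ 288 (mod 1271)
3^64 ≡ 288^2 = 82944 ≡ 329 (mod 1271)
3^128 ≡ 329^2 = 108241 ≡ 206 (mod 1271)
3^256 ≡ 206^2 = 42436 ≡ 493 (mod 1271)
3^512 ≡ 493^2 = 243049 ≡ 288 (mod 1271)
3^1024 ≡ 288^2 = 82944 ≡ 329 (mod 1271)
1270 = 1024 + 128 + 64 + 32 + 16 + 4 + 2 in binary powers of 2.
So 3^1270 ≡ 329 · 206 · 329 · 288 · 493 · 81 · 9 ≡ 893 (mod 1271).
Since 893 ≠ 1, base 3 is a Fermat witness: 1271 is composite.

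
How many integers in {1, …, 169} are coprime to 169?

156

Factor: 169 = 13^2.
φ(169) = 13^1·(13−1) = 156.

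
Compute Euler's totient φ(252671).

233728

Factor: 252671 = 17 · 89 · 167.
φ(252671) = (17−1) · (89−1) · (167−1) = 16 · 88 · 166 = 233728.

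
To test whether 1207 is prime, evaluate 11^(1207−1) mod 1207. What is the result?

144

11^1 ≡ 11 (mod 1207)
11^2 ≡ 11^2 = 121 ≡ 121 (mod 1207)
11^4 ≡ 121^2 = 14641 ≡ 157 (mod 1207)
11^8 ≡ 157^2 = 24649 ≡ 509 (mod 1207)
11^16 ≡ 509^2 = 259081 ≡ 783 (mod 1207)
11^32 ≡ 783^2 = 613089 ≡ 1140 (mod 1207)
11^64 ≡ 1140^2 = 1299600 ≡ 868 (mod 1207)
11^128 ≡ 868^2 = 753424 ≡ 256 (mod 1207)
11^256 ≡ 256^2 = 65536 ≡ 358 (mod 1207)
11^512 ≡ 358^2 = 128164 ≡ 222 (mod 1207)
11^1024 ≡ 222^2 = 49284 ≡ 1004 (mod 1207)
1206 = 1024 + 128 + 32 + 16 + 4 + 2 in binary powers of 2.
So 11^1206 ≡ 1004 · 256 · 1140 · 783 · 157 · 121 ≡ 144 (mod 1207).
Since 144 ≠ 1, base 11 is a Fermat witness: 1207 is composite.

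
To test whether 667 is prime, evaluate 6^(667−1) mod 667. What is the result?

6^1 ≡ 6 (mod 667)
6^2 ≡ 6^2 = 36 ≡ 36 (mod 667)
6^4 ≡ 36^2 = 1296 ≡ 629 (mod 667)
6^8 ≡ 629^2 = 395641 ≡ 110 (mod 667)
6^16 ≡ 110^2 = 12100 ≡ 94 (mod 667)
6^32 ≡ 94^2 = 8836 ≡ 165 (mod 667)
6^64 ≡ 165^2 = 27225 ≡ 545 (mod 667)
6^128 ≡ 545^2 = 297025 ≡ 210 (mod 667)
6^256 ≡ 210^2 = 44100 ≡ 78 (mod 667)
6^512 ≡ 78^2 = 6084 ≡ 81 (mod 667)
666 = 512 + 128 + 16 + 8 + 2 in binary powers of 2.
So 6^666 ≡ 81 · 210 · 94 · 110 · 36 ≡ 81 (mod 667).
Since 81 ≠ 1, base 6 is a Fermat witness: 667 is composite.

81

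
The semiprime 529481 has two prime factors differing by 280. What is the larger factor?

881

Since p = q + 280, we have 529481 = q(q + 280), so q² + 280q − 529481 = 0.
Discriminant: 280² + 4·529481 = 78400 + 2117924 = 2196324; √2196324 = 1482.
q = (−280 + 1482)/2 = 601, and p = q + 280 = 881.
Check: 601 · 881 = 529481.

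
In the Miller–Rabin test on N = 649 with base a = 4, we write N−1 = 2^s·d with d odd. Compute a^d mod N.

26

649 − 1 = 648 = 2^3 · 81, so d = 81.
4^1 ≡ 4 (mod 649)
4^2 ≡ 4^2 = 16 ≡ 16 (mod 649)
4^4 ≡ 16^2 = 256 ≡ 256 (mod 649)
4^8 ≡ 256^2 = 65536 ≡ 636 (mod 649)
4^16 ≡ 636^2 = 404496 ≡ 169 (mod 649)
4^32 ≡ 169^2 = 28561 ≡ 5 (mod 649)
4^64 ≡ 5^2 = 25 ≡ 25 (mod 649)
81 = 64 + 16 + 1 in binary powers of 2.
So 4^81 ≡ 25 · 169 · 4 ≡ 26 (mod 649).
Squaring chain: 26 → 27 → 80; never reaches −1, so base 4 is a Miller–Rabin witness that 649 is composite.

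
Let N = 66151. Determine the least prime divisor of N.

83

66151 is odd.
Digit sum 19, not divisible by 3.
Ends in 1: not divisible by 5.
7: 66151 = 7·9450 + 1
11: 66151 = 11·6013 + 8
13: 66151 = 13·5088 + 7
17: 66151 = 17·3891 + 4
19: 66151 = 19·3481 + 12
23: 66151 = 23·2876 + 3
29: 66151 = 29·2281 + 2
31: 66151 = 31·2133 + 28
37: 66151 = 37·1787 + 32
41: 66151 = 41·1613 + 18
43: 66151 = 43·1538 + 17
47: 66151 = 47·1407 + 22
53: 66151 = 53·1248 + 7
59: 66151 = 59·1121 + 12
61: 66151 = 61·1084 + 27
67: 66151 = 67·987 + 22
71: 66151 = 71·931 + 50
73: 66151 = 73·906 + 13
79: 66151 = 79·837 + 28
83: 66151 = 83·797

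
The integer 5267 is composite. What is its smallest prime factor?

5267 is odd.
Digit sum 20, not divisible by 3.
Ends in 7: not divisible by 5.
7: 5267 = 7·752 + 3
11: 5267 = 11·478 + 9
13: 5267 = 13·405 + 2
17: 5267 = 17·309 + 14
19: 5267 = 19·277 + 4
23: 5267 = 23·229

23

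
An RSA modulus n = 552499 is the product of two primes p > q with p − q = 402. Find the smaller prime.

Since p = q + 402, we have 552499 = q(q + 402), so q² + 402q − 552499 = 0.
Discriminant: 402² + 4·552499 = 161604 + 2209996 = 2371600; √2371600 = 1540.
q = (−402 + 1540)/2 = 569, and p = q + 402 = 971.
Check: 569 · 971 = 552499.

569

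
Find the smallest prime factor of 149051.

149051 is odd.
Digit sum 20, not divisible by 3.
Ends in 1: not divisible by 5.
7: 149051 = 7·21293

7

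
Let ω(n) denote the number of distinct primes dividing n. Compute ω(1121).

2

1121 = 19 · 59
1121 = 19 · 59, which has 2 distinct prime factors.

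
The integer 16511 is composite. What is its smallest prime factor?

16511 is odd.
Digit sum 14, not divisible by 3.
Ends in 1: not divisible by 5.
7: 16511 = 7·2358 + 5
11: 16511 = 11·1501

11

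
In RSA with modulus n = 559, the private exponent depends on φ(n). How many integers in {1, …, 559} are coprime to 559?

Factor: 559 = 13 · 43.
φ(559) = (13−1) · (43−1) = 12 · 42 = 504.

504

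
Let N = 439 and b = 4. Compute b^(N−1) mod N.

4^1 ≡ 4 (mod 439)
4^2 ≡ 4^2 = 16 ≡ 16 (mod 439)
4^4 ≡ 16^2 = 256 ≡ 256 (mod 439)
4^8 ≡ 256^2 = 65536 ≡ 125 (mod 439)
4^16 ≡ 125^2 = 15625 ≡ 260 (mod 439)
4^32 ≡ 260^2 = 67600 ≡ 433 (mod 439)
4^64 ≡ 433^2 = 187489 ≡ 36 (mod 439)
4^128 ≡ 36^2 = 1296 ≡ 418 (mod 439)
4^256 ≡ 418^2 = 174724 ≡ 2 (mod 439)
438 = 256 + 128 + 32 + 16 + 4 + 2 in binary powers of 2.
So 4^438 ≡ 2 · 418 · 433 · 260 · 256 · 16 ≡ 1 (mod 439).
Since the result is 1, base 4 gives no evidence that 439 is composite.

1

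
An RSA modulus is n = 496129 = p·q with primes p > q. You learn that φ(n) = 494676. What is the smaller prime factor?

φ(n) = (p−1)(q−1) = n − (p+q) + 1, so p + q = 496129 − 494676 + 1 = 1454.
p and q are the roots of t² − 1454t + 496129 = 0.
Discriminant: 1454² − 4·496129 = 2114116 − 1984516 = 129600; √129600 = 360.
q = (1454 − 360)/2 = 547, p = (1454 + 360)/2 = 907.
Check: 547 · 907 = 496129.

547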